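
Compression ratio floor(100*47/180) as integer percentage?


100*m/n = 100*47/180 ≈ 26.1111.
floor = 26.

26


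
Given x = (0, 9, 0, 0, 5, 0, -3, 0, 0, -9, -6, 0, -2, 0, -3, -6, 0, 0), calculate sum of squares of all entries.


Non-zero entries: [(1, 9), (4, 5), (6, -3), (9, -9), (10, -6), (12, -2), (14, -3), (15, -6)]
Squares: [81, 25, 9, 81, 36, 4, 9, 36]
||x||_2^2 = sum = 281.

281


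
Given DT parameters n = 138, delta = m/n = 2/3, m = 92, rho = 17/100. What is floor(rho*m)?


m = 2/3*138 = 92.
rho = 17/100.
rho*m = 17/100*92 = 15.64.
k = floor(15.64) = 15.

15


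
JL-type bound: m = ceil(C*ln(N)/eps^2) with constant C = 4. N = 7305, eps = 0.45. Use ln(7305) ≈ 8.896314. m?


ln(7305) ≈ 8.896314.
eps^2 = 0.45^2 = 0.2025.
C*ln(N)/eps^2 ≈ 4*8.896314/0.2025 ≈ 175.7297.
m = ceil(175.7297) = 176.

176


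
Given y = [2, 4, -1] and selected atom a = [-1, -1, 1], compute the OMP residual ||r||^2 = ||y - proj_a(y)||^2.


a^T a = 3.
a^T y = -7.
coeff = -7/3 = -7/3.
||r||^2 = 14/3.

14/3


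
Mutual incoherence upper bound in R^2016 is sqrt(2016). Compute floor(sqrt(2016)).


44^2 = 1936 <= 2016 < 2025 = 45^2, so 44 <= sqrt(2016) < 45.
floor(sqrt(2016)) = 44.

44


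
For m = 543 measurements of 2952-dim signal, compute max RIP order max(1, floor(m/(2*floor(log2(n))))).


floor(log2(2952)) = 11.
2*11 = 22.
m/(2*floor(log2(n))) = 543/22 ≈ 24.6818.
floor = 24.
k = max(1, 24) = 24.

24


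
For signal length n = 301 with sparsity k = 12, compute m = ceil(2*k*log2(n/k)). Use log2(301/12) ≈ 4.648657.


log2(n/k) = log2(301/12) ≈ 4.648657.
2*k*log2(n/k) ≈ 2*12*4.648657 = 111.567768.
m = ceil(111.567768) = 112.

112


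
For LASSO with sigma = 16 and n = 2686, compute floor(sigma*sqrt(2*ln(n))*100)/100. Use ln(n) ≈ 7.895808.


ln(2686) ≈ 7.895808.
2*ln(n) ≈ 15.791616.
sqrt(2*ln(n)) ≈ sqrt(15.791616) ≈ 3.973867.
lambda ≈ 16*3.973867 = 63.581872.
floor(lambda*100)/100 = 63.58.

63.58


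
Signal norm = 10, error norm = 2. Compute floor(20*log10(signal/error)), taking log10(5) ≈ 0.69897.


||x||/||e|| = 10/2 = 5.
log10(5) ≈ 0.69897.
20*log10(||x||/||e||) ≈ 20*0.69897 = 13.9794.
floor(13.9794) = 13.

13


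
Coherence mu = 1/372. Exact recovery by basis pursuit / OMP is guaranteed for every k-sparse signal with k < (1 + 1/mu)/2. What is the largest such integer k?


1/mu = 372.
1 + 1/mu = 373.
(1 + 1/mu)/2 = 186.5 is not an integer, so k_max = floor(186.5) = 186.

186


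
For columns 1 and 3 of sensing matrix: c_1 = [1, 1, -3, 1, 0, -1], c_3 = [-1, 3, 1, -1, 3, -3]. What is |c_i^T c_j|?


Inner product: 1*-1 + 1*3 + -3*1 + 1*-1 + 0*3 + -1*-3
Products: [-1, 3, -3, -1, 0, 3]
Sum = 1.
|dot| = 1.

1


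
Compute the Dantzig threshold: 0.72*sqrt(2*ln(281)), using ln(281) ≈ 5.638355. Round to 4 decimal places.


ln(281) ≈ 5.638355.
2*ln(n) ≈ 11.27671.
sqrt(2*ln(n)) ≈ sqrt(11.27671) ≈ 3.358081.
threshold ≈ 0.72*3.358081 = 2.41781832 ≈ 2.4178.

2.4178


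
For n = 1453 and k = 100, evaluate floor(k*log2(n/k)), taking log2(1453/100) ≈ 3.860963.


log2(n/k) = log2(1453/100) ≈ 3.860963.
k*log2(n/k) ≈ 100*3.860963 = 386.0963.
floor(386.0963) = 386.

386


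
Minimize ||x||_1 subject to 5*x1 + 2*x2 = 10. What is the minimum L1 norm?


Axis intercepts:
  x1 = 2, x2 = 0: L1 = 2
  x1 = 0, x2 = 5: L1 = 5
x* = (2, 0)
||x*||_1 = 2.

2


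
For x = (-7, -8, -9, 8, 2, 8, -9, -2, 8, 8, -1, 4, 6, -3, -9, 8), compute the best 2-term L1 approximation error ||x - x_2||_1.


Sorted |x_i| descending: [9, 9, 9, 8, 8, 8, 8, 8, 8, 7, 6, 4, 3, 2, 2, 1]
Keep top 2: [9, 9]
Tail entries: [9, 8, 8, 8, 8, 8, 8, 7, 6, 4, 3, 2, 2, 1]
L1 error = sum of tail = 82.

82


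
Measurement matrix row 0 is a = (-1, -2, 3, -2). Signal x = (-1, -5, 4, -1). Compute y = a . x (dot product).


Non-zero terms: ['-1*-1', '-2*-5', '3*4', '-2*-1']
Products: [1, 10, 12, 2]
y = sum = 25.

25


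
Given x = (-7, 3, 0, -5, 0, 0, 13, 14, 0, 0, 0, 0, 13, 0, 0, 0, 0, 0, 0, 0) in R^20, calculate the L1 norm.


Non-zero entries: [(0, -7), (1, 3), (3, -5), (6, 13), (7, 14), (12, 13)]
Absolute values: [7, 3, 5, 13, 14, 13]
||x||_1 = sum = 55.

55


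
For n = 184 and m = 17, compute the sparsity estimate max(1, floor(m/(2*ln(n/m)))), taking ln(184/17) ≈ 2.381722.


n/m = 184/17.
ln(n/m) ≈ 2.381722.
2*ln(n/m) ≈ 4.763444.
m/(2*ln(n/m)) ≈ 17/4.763444 ≈ 3.5688.
floor = 3.
k_max = max(1, 3) = 3.

3


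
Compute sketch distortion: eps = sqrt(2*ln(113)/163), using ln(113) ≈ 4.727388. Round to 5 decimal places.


ln(113) ≈ 4.727388.
2*ln(N)/m ≈ 2*4.727388/163 ≈ 0.05800476.
eps = sqrt(0.05800476) ≈ 0.2408418 ≈ 0.24084.

0.24084


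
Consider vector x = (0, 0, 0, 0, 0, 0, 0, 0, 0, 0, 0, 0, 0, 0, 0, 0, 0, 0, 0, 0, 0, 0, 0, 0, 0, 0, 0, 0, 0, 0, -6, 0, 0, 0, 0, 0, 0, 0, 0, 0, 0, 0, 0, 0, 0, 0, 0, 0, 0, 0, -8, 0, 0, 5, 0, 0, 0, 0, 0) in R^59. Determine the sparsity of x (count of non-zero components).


Non-zero positions: [30, 50, 53].
Sparsity = 3.

3


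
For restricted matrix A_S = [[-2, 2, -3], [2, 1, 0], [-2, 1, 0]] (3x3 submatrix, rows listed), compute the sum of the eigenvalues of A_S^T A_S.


Sum of eigenvalues of A_S^T A_S = trace(A_S^T A_S) = sum of squared column norms of A_S.
A_S^T A_S diagonal: [12, 6, 9].
trace = 12 + 6 + 9 = 27.

27


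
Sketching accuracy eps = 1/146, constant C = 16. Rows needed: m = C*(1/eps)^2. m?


1/eps = 146.
(1/eps)^2 = 21316.
m = 16*21316 = 341056.

341056


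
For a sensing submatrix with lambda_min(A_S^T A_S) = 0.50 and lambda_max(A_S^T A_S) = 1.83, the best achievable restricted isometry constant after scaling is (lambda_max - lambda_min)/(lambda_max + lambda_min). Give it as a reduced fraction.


lambda_max - lambda_min = 1.83 - 0.50 = 1.33.
lambda_max + lambda_min = 1.83 + 0.50 = 2.33.
delta = 1.33/2.33 = 133/233.

133/233


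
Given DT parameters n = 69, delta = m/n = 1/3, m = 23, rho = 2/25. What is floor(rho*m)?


m = 1/3*69 = 23.
rho = 2/25.
rho*m = 2/25*23 = 1.84.
k = floor(1.84) = 1.

1


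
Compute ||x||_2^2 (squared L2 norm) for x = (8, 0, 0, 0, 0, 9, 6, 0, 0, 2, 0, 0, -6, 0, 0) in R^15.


Non-zero entries: [(0, 8), (5, 9), (6, 6), (9, 2), (12, -6)]
Squares: [64, 81, 36, 4, 36]
||x||_2^2 = sum = 221.

221


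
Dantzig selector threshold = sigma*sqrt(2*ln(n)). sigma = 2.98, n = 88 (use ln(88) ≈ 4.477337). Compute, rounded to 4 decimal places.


ln(88) ≈ 4.477337.
2*ln(n) ≈ 8.954674.
sqrt(2*ln(n)) ≈ sqrt(8.954674) ≈ 2.992436.
threshold ≈ 2.98*2.992436 = 8.91745928 ≈ 8.9175.

8.9175


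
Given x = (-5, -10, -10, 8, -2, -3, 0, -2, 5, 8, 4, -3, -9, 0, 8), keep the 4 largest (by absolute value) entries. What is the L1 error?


Sorted |x_i| descending: [10, 10, 9, 8, 8, 8, 5, 5, 4, 3, 3, 2, 2, 0, 0]
Keep top 4: [10, 10, 9, 8]
Tail entries: [8, 8, 5, 5, 4, 3, 3, 2, 2, 0, 0]
L1 error = sum of tail = 40.

40


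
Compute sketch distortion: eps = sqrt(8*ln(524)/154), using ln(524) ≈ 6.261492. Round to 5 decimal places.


ln(524) ≈ 6.261492.
8*ln(N)/m ≈ 8*6.261492/154 ≈ 0.32527231.
eps = sqrt(0.32527231) ≈ 0.5703265 ≈ 0.57033.

0.57033


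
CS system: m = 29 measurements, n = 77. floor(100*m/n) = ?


100*m/n = 100*29/77 ≈ 37.6623.
floor = 37.

37


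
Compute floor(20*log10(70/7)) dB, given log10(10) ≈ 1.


||x||/||e|| = 70/7 = 10.
log10(10) ≈ 1.
20*log10(||x||/||e||) ≈ 20*1 = 20.
floor(20) = 20.

20


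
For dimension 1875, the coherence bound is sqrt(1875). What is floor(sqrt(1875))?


43^2 = 1849 <= 1875 < 1936 = 44^2, so 43 <= sqrt(1875) < 44.
floor(sqrt(1875)) = 43.

43


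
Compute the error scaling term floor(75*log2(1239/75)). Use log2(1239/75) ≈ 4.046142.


log2(n/k) = log2(1239/75) ≈ 4.046142.
k*log2(n/k) ≈ 75*4.046142 = 303.46065.
floor(303.46065) = 303.

303


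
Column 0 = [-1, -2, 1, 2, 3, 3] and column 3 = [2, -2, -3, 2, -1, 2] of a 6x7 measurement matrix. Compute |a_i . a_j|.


Inner product: -1*2 + -2*-2 + 1*-3 + 2*2 + 3*-1 + 3*2
Products: [-2, 4, -3, 4, -3, 6]
Sum = 6.
|dot| = 6.

6


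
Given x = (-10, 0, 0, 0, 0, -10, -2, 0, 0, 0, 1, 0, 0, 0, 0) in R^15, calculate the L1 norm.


Non-zero entries: [(0, -10), (5, -10), (6, -2), (10, 1)]
Absolute values: [10, 10, 2, 1]
||x||_1 = sum = 23.

23


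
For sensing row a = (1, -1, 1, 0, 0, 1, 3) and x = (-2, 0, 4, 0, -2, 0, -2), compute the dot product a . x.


Non-zero terms: ['1*-2', '1*4', '0*-2', '3*-2']
Products: [-2, 4, 0, -6]
y = sum = -4.

-4


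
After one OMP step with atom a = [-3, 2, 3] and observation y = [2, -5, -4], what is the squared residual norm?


a^T a = 22.
a^T y = -28.
coeff = -28/22 = -14/11.
||r||^2 = 103/11.

103/11


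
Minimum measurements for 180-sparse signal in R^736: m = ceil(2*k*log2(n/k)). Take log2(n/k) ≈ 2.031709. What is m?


log2(n/k) = log2(736/180) ≈ 2.031709.
2*k*log2(n/k) ≈ 2*180*2.031709 = 731.41524.
m = ceil(731.41524) = 732.

732


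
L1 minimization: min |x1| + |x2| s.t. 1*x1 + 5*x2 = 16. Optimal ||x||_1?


Axis intercepts:
  x1 = 16, x2 = 0: L1 = 16
  x1 = 0, x2 = 16/5: L1 = 16/5
x* = (0, 16/5)
||x*||_1 = 16/5.

16/5


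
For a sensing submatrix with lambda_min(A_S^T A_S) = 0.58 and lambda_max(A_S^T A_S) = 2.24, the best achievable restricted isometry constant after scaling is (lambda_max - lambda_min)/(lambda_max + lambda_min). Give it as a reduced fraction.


lambda_max - lambda_min = 2.24 - 0.58 = 1.66.
lambda_max + lambda_min = 2.24 + 0.58 = 2.82.
delta = 1.66/2.82 = 166/282 = 83/141.

83/141


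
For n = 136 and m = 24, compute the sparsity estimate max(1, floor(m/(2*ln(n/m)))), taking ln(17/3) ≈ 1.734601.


n/m = 136/24 = 17/3.
ln(n/m) ≈ 1.734601.
2*ln(n/m) ≈ 3.469202.
m/(2*ln(n/m)) ≈ 24/3.469202 ≈ 6.918.
floor = 6.
k_max = max(1, 6) = 6.

6


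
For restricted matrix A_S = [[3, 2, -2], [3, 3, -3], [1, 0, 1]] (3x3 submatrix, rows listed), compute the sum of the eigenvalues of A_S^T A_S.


Sum of eigenvalues of A_S^T A_S = trace(A_S^T A_S) = sum of squared column norms of A_S.
A_S^T A_S diagonal: [19, 13, 14].
trace = 19 + 13 + 14 = 46.

46


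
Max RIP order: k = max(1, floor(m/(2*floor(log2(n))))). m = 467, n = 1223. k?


floor(log2(1223)) = 10.
2*10 = 20.
m/(2*floor(log2(n))) = 467/20 ≈ 23.35.
floor = 23.
k = max(1, 23) = 23.

23


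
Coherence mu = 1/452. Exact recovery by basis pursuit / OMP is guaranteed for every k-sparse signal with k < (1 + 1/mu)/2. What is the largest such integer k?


1/mu = 452.
1 + 1/mu = 453.
(1 + 1/mu)/2 = 226.5 is not an integer, so k_max = floor(226.5) = 226.

226


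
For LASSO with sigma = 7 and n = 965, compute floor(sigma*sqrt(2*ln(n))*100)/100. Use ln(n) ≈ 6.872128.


ln(965) ≈ 6.872128.
2*ln(n) ≈ 13.744256.
sqrt(2*ln(n)) ≈ sqrt(13.744256) ≈ 3.707325.
lambda ≈ 7*3.707325 = 25.951275.
floor(lambda*100)/100 = 25.95.

25.95


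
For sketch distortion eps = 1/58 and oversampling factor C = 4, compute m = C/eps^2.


1/eps = 58.
(1/eps)^2 = 3364.
m = 4*3364 = 13456.

13456


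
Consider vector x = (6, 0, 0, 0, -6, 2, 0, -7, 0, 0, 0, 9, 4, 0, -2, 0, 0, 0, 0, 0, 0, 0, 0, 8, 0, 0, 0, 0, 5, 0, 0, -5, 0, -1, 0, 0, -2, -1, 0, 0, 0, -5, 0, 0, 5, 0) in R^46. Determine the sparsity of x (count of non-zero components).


Non-zero positions: [0, 4, 5, 7, 11, 12, 14, 23, 28, 31, 33, 36, 37, 41, 44].
Sparsity = 15.

15


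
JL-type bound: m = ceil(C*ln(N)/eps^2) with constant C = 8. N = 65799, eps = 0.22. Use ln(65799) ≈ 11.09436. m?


ln(65799) ≈ 11.09436.
eps^2 = 0.22^2 = 0.0484.
C*ln(N)/eps^2 ≈ 8*11.09436/0.0484 ≈ 1833.7785.
m = ceil(1833.7785) = 1834.

1834


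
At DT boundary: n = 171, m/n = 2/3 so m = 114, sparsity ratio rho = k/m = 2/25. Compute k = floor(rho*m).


m = 2/3*171 = 114.
rho = 2/25.
rho*m = 2/25*114 = 9.12.
k = floor(9.12) = 9.

9


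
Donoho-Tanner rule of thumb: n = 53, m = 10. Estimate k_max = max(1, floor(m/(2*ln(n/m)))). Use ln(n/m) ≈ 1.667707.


n/m = 53/10.
ln(n/m) ≈ 1.667707.
2*ln(n/m) ≈ 3.335414.
m/(2*ln(n/m)) ≈ 10/3.335414 ≈ 2.9981.
floor = 2.
k_max = max(1, 2) = 2.

2


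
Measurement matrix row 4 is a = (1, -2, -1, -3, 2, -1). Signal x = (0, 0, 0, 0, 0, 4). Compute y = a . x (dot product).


Non-zero terms: ['-1*4']
Products: [-4]
y = sum = -4.

-4


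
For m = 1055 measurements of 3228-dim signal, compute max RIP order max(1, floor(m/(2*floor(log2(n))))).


floor(log2(3228)) = 11.
2*11 = 22.
m/(2*floor(log2(n))) = 1055/22 ≈ 47.9545.
floor = 47.
k = max(1, 47) = 47.

47


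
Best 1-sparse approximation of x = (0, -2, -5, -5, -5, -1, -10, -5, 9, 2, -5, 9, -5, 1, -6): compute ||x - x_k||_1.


Sorted |x_i| descending: [10, 9, 9, 6, 5, 5, 5, 5, 5, 5, 2, 2, 1, 1, 0]
Keep top 1: [10]
Tail entries: [9, 9, 6, 5, 5, 5, 5, 5, 5, 2, 2, 1, 1, 0]
L1 error = sum of tail = 60.

60


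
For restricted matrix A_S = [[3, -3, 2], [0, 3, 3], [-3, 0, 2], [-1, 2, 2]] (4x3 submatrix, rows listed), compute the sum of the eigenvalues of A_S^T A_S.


Sum of eigenvalues of A_S^T A_S = trace(A_S^T A_S) = sum of squared column norms of A_S.
A_S^T A_S diagonal: [19, 22, 21].
trace = 19 + 22 + 21 = 62.

62


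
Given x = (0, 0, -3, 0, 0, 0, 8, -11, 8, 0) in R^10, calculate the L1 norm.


Non-zero entries: [(2, -3), (6, 8), (7, -11), (8, 8)]
Absolute values: [3, 8, 11, 8]
||x||_1 = sum = 30.

30


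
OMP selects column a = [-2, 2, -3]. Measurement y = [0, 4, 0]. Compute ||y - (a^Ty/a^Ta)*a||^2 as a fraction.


a^T a = 17.
a^T y = 8.
coeff = 8/17 = 8/17.
||r||^2 = 208/17.

208/17


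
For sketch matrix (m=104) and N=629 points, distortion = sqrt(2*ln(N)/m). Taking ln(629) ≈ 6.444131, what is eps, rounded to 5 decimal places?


ln(629) ≈ 6.444131.
2*ln(N)/m ≈ 2*6.444131/104 ≈ 0.1239256.
eps = sqrt(0.1239256) ≈ 0.3520307 ≈ 0.35203.

0.35203


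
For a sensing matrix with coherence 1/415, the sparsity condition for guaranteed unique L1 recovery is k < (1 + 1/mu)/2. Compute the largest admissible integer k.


1/mu = 415.
1 + 1/mu = 416.
(1 + 1/mu)/2 = 208 is an integer and the inequality is strict, so k_max = 208 - 1 = 207.

207


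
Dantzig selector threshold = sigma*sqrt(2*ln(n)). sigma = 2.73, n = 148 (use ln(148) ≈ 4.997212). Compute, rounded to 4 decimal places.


ln(148) ≈ 4.997212.
2*ln(n) ≈ 9.994424.
sqrt(2*ln(n)) ≈ sqrt(9.994424) ≈ 3.161396.
threshold ≈ 2.73*3.161396 = 8.63061108 ≈ 8.6306.

8.6306


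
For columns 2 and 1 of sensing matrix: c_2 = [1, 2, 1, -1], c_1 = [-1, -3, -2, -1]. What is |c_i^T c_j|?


Inner product: 1*-1 + 2*-3 + 1*-2 + -1*-1
Products: [-1, -6, -2, 1]
Sum = -8.
|dot| = 8.

8


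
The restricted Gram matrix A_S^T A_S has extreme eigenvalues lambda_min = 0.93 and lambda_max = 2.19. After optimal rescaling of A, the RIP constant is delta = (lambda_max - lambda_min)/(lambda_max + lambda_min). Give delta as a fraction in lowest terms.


lambda_max - lambda_min = 2.19 - 0.93 = 1.26.
lambda_max + lambda_min = 2.19 + 0.93 = 3.12.
delta = 1.26/3.12 = 126/312 = 21/52.

21/52


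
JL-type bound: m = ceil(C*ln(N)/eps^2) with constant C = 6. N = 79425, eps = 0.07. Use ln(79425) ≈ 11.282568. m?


ln(79425) ≈ 11.282568.
eps^2 = 0.07^2 = 0.0049.
C*ln(N)/eps^2 ≈ 6*11.282568/0.0049 ≈ 13815.3894.
m = ceil(13815.3894) = 13816.

13816


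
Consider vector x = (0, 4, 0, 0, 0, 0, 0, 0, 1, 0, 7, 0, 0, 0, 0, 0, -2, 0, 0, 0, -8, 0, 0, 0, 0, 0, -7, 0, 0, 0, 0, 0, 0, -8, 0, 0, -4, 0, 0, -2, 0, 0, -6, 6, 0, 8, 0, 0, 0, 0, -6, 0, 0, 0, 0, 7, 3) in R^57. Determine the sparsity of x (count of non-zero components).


Non-zero positions: [1, 8, 10, 16, 20, 26, 33, 36, 39, 42, 43, 45, 50, 55, 56].
Sparsity = 15.

15


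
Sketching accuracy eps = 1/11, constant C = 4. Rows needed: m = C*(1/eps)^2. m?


1/eps = 11.
(1/eps)^2 = 121.
m = 4*121 = 484.

484


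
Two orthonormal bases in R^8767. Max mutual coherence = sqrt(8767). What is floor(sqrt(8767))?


93^2 = 8649 <= 8767 < 8836 = 94^2, so 93 <= sqrt(8767) < 94.
floor(sqrt(8767)) = 93.

93


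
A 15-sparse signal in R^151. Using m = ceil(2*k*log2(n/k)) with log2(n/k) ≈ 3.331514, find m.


log2(n/k) = log2(151/15) ≈ 3.331514.
2*k*log2(n/k) ≈ 2*15*3.331514 = 99.94542.
m = ceil(99.94542) = 100.

100


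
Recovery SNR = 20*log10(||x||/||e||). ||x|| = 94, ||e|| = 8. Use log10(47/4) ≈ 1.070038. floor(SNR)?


||x||/||e|| = 94/8 = 47/4.
log10(47/4) ≈ 1.070038.
20*log10(||x||/||e||) ≈ 20*1.070038 = 21.40076.
floor(21.40076) = 21.

21


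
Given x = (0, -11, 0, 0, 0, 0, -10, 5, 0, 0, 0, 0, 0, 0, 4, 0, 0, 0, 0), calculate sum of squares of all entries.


Non-zero entries: [(1, -11), (6, -10), (7, 5), (14, 4)]
Squares: [121, 100, 25, 16]
||x||_2^2 = sum = 262.

262


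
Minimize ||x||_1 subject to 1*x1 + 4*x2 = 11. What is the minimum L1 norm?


Axis intercepts:
  x1 = 11, x2 = 0: L1 = 11
  x1 = 0, x2 = 11/4: L1 = 11/4
x* = (0, 11/4)
||x*||_1 = 11/4.

11/4


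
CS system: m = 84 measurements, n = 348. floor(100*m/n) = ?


100*m/n = 100*84/348 ≈ 24.1379.
floor = 24.

24


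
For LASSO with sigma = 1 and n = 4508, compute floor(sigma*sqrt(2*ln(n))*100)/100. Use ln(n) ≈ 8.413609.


ln(4508) ≈ 8.413609.
2*ln(n) ≈ 16.827218.
sqrt(2*ln(n)) ≈ sqrt(16.827218) ≈ 4.102099.
lambda ≈ 1*4.102099 = 4.102099.
floor(lambda*100)/100 = 4.10.

4.10


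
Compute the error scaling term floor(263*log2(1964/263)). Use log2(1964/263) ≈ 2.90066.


log2(n/k) = log2(1964/263) ≈ 2.90066.
k*log2(n/k) ≈ 263*2.90066 = 762.87358.
floor(762.87358) = 762.

762


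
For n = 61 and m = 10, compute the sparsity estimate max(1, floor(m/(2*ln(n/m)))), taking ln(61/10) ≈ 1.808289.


n/m = 61/10.
ln(n/m) ≈ 1.808289.
2*ln(n/m) ≈ 3.616578.
m/(2*ln(n/m)) ≈ 10/3.616578 ≈ 2.765.
floor = 2.
k_max = max(1, 2) = 2.

2


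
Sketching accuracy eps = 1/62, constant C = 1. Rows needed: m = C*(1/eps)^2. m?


1/eps = 62.
(1/eps)^2 = 3844.
m = 1*3844 = 3844.

3844


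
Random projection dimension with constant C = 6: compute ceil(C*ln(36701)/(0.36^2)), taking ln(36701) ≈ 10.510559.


ln(36701) ≈ 10.510559.
eps^2 = 0.36^2 = 0.1296.
C*ln(N)/eps^2 ≈ 6*10.510559/0.1296 ≈ 486.6.
m = ceil(486.6) = 487.

487


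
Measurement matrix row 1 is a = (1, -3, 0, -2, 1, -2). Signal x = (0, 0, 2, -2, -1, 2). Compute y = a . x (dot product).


Non-zero terms: ['0*2', '-2*-2', '1*-1', '-2*2']
Products: [0, 4, -1, -4]
y = sum = -1.

-1


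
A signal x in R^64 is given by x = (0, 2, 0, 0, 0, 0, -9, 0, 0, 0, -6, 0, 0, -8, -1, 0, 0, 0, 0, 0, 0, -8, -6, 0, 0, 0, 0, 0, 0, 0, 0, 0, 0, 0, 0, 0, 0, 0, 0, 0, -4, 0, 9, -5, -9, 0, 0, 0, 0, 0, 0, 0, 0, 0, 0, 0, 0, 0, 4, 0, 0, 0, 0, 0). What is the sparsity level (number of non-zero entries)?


Non-zero positions: [1, 6, 10, 13, 14, 21, 22, 40, 42, 43, 44, 58].
Sparsity = 12.

12


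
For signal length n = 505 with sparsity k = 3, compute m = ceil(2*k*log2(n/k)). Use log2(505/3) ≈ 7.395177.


log2(n/k) = log2(505/3) ≈ 7.395177.
2*k*log2(n/k) ≈ 2*3*7.395177 = 44.371062.
m = ceil(44.371062) = 45.

45


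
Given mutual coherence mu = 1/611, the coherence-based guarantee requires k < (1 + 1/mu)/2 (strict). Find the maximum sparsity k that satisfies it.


1/mu = 611.
1 + 1/mu = 612.
(1 + 1/mu)/2 = 306 is an integer and the inequality is strict, so k_max = 306 - 1 = 305.

305


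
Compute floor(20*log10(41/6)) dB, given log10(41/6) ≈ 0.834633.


||x||/||e|| = 41/6.
log10(41/6) ≈ 0.834633.
20*log10(||x||/||e||) ≈ 20*0.834633 = 16.69266.
floor(16.69266) = 16.

16


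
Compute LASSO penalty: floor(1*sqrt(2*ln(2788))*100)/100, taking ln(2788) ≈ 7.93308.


ln(2788) ≈ 7.93308.
2*ln(n) ≈ 15.86616.
sqrt(2*ln(n)) ≈ sqrt(15.86616) ≈ 3.983235.
lambda ≈ 1*3.983235 = 3.983235.
floor(lambda*100)/100 = 3.98.

3.98


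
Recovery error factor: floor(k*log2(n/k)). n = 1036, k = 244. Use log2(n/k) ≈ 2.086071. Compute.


log2(n/k) = log2(1036/244) ≈ 2.086071.
k*log2(n/k) ≈ 244*2.086071 = 509.001324.
floor(509.001324) = 509.

509


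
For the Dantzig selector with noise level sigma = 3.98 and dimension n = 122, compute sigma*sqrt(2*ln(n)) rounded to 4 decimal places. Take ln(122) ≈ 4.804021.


ln(122) ≈ 4.804021.
2*ln(n) ≈ 9.608042.
sqrt(2*ln(n)) ≈ sqrt(9.608042) ≈ 3.099684.
threshold ≈ 3.98*3.099684 = 12.33674232 ≈ 12.3367.

12.3367


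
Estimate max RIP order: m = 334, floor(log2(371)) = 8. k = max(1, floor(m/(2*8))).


floor(log2(371)) = 8.
2*8 = 16.
m/(2*floor(log2(n))) = 334/16 ≈ 20.875.
floor = 20.
k = max(1, 20) = 20.

20


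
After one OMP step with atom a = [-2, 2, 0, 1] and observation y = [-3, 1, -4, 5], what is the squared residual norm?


a^T a = 9.
a^T y = 13.
coeff = 13/9 = 13/9.
||r||^2 = 290/9.

290/9


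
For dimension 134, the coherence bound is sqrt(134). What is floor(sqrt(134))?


11^2 = 121 <= 134 < 144 = 12^2, so 11 <= sqrt(134) < 12.
floor(sqrt(134)) = 11.

11


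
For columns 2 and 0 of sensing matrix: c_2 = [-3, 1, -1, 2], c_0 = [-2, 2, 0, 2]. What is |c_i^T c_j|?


Inner product: -3*-2 + 1*2 + -1*0 + 2*2
Products: [6, 2, 0, 4]
Sum = 12.
|dot| = 12.

12


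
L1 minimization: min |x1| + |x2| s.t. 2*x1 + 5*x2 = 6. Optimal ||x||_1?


Axis intercepts:
  x1 = 3, x2 = 0: L1 = 3
  x1 = 0, x2 = 6/5: L1 = 6/5
x* = (0, 6/5)
||x*||_1 = 6/5.

6/5


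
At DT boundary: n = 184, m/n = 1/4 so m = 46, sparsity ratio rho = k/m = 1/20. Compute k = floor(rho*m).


m = 1/4*184 = 46.
rho = 1/20.
rho*m = 1/20*46 = 2.3.
k = floor(2.3) = 2.

2


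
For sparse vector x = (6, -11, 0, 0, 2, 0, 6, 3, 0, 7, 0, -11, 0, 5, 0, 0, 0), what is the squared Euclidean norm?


Non-zero entries: [(0, 6), (1, -11), (4, 2), (6, 6), (7, 3), (9, 7), (11, -11), (13, 5)]
Squares: [36, 121, 4, 36, 9, 49, 121, 25]
||x||_2^2 = sum = 401.

401


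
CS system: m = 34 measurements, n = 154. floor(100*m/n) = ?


100*m/n = 100*34/154 ≈ 22.0779.
floor = 22.

22


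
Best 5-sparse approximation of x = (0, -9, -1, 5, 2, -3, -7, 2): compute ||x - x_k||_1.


Sorted |x_i| descending: [9, 7, 5, 3, 2, 2, 1, 0]
Keep top 5: [9, 7, 5, 3, 2]
Tail entries: [2, 1, 0]
L1 error = sum of tail = 3.

3


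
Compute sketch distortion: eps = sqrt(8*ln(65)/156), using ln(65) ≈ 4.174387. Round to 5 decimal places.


ln(65) ≈ 4.174387.
8*ln(N)/m ≈ 8*4.174387/156 ≈ 0.21407113.
eps = sqrt(0.21407113) ≈ 0.4626782 ≈ 0.46268.

0.46268


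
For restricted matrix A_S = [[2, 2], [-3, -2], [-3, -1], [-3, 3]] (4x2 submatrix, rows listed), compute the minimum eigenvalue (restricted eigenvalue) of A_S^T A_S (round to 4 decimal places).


A_S^T A_S = [[31, 4], [4, 18]].
trace = 49.
det = 542.
disc = trace^2 - 4*det = 2401 - 4*542 = 233.
sqrt(233) ≈ 15.264338.
lam_min = (49 - sqrt(233))/2 ≈ (49 - 15.264338)/2 = 16.867831 ≈ 16.8678.

16.8678


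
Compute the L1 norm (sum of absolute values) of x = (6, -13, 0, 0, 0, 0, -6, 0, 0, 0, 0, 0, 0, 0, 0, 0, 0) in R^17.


Non-zero entries: [(0, 6), (1, -13), (6, -6)]
Absolute values: [6, 13, 6]
||x||_1 = sum = 25.

25


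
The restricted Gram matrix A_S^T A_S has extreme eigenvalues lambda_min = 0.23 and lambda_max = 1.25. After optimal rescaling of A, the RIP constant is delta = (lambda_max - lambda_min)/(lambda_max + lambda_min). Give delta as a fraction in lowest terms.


lambda_max - lambda_min = 1.25 - 0.23 = 1.02.
lambda_max + lambda_min = 1.25 + 0.23 = 1.48.
delta = 1.02/1.48 = 102/148 = 51/74.

51/74


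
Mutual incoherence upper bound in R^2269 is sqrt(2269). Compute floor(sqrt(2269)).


47^2 = 2209 <= 2269 < 2304 = 48^2, so 47 <= sqrt(2269) < 48.
floor(sqrt(2269)) = 47.

47


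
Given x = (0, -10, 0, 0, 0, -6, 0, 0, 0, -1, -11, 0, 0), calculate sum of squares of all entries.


Non-zero entries: [(1, -10), (5, -6), (9, -1), (10, -11)]
Squares: [100, 36, 1, 121]
||x||_2^2 = sum = 258.

258


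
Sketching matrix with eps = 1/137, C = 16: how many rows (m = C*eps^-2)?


1/eps = 137.
(1/eps)^2 = 18769.
m = 16*18769 = 300304.

300304


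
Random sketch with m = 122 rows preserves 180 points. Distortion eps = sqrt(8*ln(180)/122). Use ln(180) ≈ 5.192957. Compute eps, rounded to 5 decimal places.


ln(180) ≈ 5.192957.
8*ln(N)/m ≈ 8*5.192957/122 ≈ 0.34052177.
eps = sqrt(0.34052177) ≈ 0.5835424 ≈ 0.58354.

0.58354


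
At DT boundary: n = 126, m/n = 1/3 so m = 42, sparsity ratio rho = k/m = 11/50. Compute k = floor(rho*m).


m = 1/3*126 = 42.
rho = 11/50.
rho*m = 11/50*42 = 9.24.
k = floor(9.24) = 9.

9


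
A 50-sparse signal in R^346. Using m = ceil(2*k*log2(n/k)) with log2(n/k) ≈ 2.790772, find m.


log2(n/k) = log2(346/50) ≈ 2.790772.
2*k*log2(n/k) ≈ 2*50*2.790772 = 279.0772.
m = ceil(279.0772) = 280.

280


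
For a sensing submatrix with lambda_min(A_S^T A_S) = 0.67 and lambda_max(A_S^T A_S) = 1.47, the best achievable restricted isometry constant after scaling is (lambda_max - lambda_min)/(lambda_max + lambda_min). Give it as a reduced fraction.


lambda_max - lambda_min = 1.47 - 0.67 = 0.80.
lambda_max + lambda_min = 1.47 + 0.67 = 2.14.
delta = 0.80/2.14 = 80/214 = 40/107.

40/107


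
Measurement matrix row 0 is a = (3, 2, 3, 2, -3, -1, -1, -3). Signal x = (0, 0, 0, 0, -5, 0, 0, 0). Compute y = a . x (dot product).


Non-zero terms: ['-3*-5']
Products: [15]
y = sum = 15.

15


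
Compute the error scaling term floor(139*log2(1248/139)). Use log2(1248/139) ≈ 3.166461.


log2(n/k) = log2(1248/139) ≈ 3.166461.
k*log2(n/k) ≈ 139*3.166461 = 440.138079.
floor(440.138079) = 440.

440


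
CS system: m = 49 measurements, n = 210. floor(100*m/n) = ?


100*m/n = 100*49/210 ≈ 23.3333.
floor = 23.

23


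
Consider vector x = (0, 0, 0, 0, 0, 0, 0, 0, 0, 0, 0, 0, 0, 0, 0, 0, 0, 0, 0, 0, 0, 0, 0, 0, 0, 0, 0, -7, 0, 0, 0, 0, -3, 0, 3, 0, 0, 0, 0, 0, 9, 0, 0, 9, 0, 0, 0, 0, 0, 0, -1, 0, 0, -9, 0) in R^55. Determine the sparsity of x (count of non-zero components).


Non-zero positions: [27, 32, 34, 40, 43, 50, 53].
Sparsity = 7.

7


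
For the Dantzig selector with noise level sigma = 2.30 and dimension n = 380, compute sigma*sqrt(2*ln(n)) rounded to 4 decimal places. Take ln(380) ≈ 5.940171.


ln(380) ≈ 5.940171.
2*ln(n) ≈ 11.880342.
sqrt(2*ln(n)) ≈ sqrt(11.880342) ≈ 3.446787.
threshold ≈ 2.30*3.446787 = 7.9276101 ≈ 7.9276.

7.9276


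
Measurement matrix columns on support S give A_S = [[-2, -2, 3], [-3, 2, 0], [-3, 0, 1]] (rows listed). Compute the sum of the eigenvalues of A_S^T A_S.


Sum of eigenvalues of A_S^T A_S = trace(A_S^T A_S) = sum of squared column norms of A_S.
A_S^T A_S diagonal: [22, 8, 10].
trace = 22 + 8 + 10 = 40.

40


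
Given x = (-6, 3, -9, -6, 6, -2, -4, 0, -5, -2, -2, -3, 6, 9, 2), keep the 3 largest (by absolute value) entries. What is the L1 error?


Sorted |x_i| descending: [9, 9, 6, 6, 6, 6, 5, 4, 3, 3, 2, 2, 2, 2, 0]
Keep top 3: [9, 9, 6]
Tail entries: [6, 6, 6, 5, 4, 3, 3, 2, 2, 2, 2, 0]
L1 error = sum of tail = 41.

41


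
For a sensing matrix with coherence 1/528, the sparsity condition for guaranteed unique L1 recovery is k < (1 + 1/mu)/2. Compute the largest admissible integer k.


1/mu = 528.
1 + 1/mu = 529.
(1 + 1/mu)/2 = 264.5 is not an integer, so k_max = floor(264.5) = 264.

264


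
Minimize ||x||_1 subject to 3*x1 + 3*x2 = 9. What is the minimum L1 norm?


Axis intercepts:
  x1 = 3, x2 = 0: L1 = 3
  x1 = 0, x2 = 3: L1 = 3
x* = (3, 0)
||x*||_1 = 3.

3


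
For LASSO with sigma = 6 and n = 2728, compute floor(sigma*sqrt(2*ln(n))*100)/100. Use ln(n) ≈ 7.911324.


ln(2728) ≈ 7.911324.
2*ln(n) ≈ 15.822648.
sqrt(2*ln(n)) ≈ sqrt(15.822648) ≈ 3.977769.
lambda ≈ 6*3.977769 = 23.866614.
floor(lambda*100)/100 = 23.86.

23.86


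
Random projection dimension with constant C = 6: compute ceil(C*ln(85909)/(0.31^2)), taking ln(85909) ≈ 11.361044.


ln(85909) ≈ 11.361044.
eps^2 = 0.31^2 = 0.0961.
C*ln(N)/eps^2 ≈ 6*11.361044/0.0961 ≈ 709.3264.
m = ceil(709.3264) = 710.

710


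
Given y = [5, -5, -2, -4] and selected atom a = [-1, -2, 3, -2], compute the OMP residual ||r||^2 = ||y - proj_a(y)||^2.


a^T a = 18.
a^T y = 7.
coeff = 7/18 = 7/18.
||r||^2 = 1211/18.

1211/18


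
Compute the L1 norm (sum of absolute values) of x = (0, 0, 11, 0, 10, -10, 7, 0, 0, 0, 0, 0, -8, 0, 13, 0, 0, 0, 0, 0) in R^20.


Non-zero entries: [(2, 11), (4, 10), (5, -10), (6, 7), (12, -8), (14, 13)]
Absolute values: [11, 10, 10, 7, 8, 13]
||x||_1 = sum = 59.

59


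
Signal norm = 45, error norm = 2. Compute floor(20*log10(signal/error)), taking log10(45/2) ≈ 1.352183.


||x||/||e|| = 45/2.
log10(45/2) ≈ 1.352183.
20*log10(||x||/||e||) ≈ 20*1.352183 = 27.04366.
floor(27.04366) = 27.

27


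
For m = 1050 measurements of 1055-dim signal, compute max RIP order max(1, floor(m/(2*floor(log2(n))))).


floor(log2(1055)) = 10.
2*10 = 20.
m/(2*floor(log2(n))) = 1050/20 ≈ 52.5.
floor = 52.
k = max(1, 52) = 52.

52


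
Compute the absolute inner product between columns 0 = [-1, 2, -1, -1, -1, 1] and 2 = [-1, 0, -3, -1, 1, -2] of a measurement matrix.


Inner product: -1*-1 + 2*0 + -1*-3 + -1*-1 + -1*1 + 1*-2
Products: [1, 0, 3, 1, -1, -2]
Sum = 2.
|dot| = 2.

2


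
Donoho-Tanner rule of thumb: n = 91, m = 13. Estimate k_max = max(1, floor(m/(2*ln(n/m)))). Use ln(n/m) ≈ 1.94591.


n/m = 91/13 = 7.
ln(n/m) ≈ 1.94591.
2*ln(n/m) ≈ 3.89182.
m/(2*ln(n/m)) ≈ 13/3.89182 ≈ 3.3403.
floor = 3.
k_max = max(1, 3) = 3.

3


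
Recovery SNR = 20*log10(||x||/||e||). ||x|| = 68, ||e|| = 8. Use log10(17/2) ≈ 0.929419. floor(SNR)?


||x||/||e|| = 68/8 = 17/2.
log10(17/2) ≈ 0.929419.
20*log10(||x||/||e||) ≈ 20*0.929419 = 18.58838.
floor(18.58838) = 18.

18


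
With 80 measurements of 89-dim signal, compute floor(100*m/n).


100*m/n = 100*80/89 ≈ 89.8876.
floor = 89.

89


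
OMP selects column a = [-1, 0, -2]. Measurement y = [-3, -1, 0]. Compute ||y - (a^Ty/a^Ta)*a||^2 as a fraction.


a^T a = 5.
a^T y = 3.
coeff = 3/5 = 3/5.
||r||^2 = 41/5.

41/5


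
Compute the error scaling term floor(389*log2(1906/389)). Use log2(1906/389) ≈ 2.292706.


log2(n/k) = log2(1906/389) ≈ 2.292706.
k*log2(n/k) ≈ 389*2.292706 = 891.862634.
floor(891.862634) = 891.

891


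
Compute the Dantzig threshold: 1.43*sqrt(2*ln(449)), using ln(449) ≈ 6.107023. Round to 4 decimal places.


ln(449) ≈ 6.107023.
2*ln(n) ≈ 12.214046.
sqrt(2*ln(n)) ≈ sqrt(12.214046) ≈ 3.49486.
threshold ≈ 1.43*3.49486 = 4.9976498 ≈ 4.9976.

4.9976


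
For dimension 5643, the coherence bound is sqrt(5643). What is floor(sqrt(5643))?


75^2 = 5625 <= 5643 < 5776 = 76^2, so 75 <= sqrt(5643) < 76.
floor(sqrt(5643)) = 75.

75


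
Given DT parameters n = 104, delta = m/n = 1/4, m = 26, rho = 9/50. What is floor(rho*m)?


m = 1/4*104 = 26.
rho = 9/50.
rho*m = 9/50*26 = 4.68.
k = floor(4.68) = 4.

4


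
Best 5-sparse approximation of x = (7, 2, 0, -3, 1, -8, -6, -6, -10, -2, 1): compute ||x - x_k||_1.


Sorted |x_i| descending: [10, 8, 7, 6, 6, 3, 2, 2, 1, 1, 0]
Keep top 5: [10, 8, 7, 6, 6]
Tail entries: [3, 2, 2, 1, 1, 0]
L1 error = sum of tail = 9.

9


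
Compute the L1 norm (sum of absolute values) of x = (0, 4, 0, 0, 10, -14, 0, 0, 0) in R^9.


Non-zero entries: [(1, 4), (4, 10), (5, -14)]
Absolute values: [4, 10, 14]
||x||_1 = sum = 28.

28


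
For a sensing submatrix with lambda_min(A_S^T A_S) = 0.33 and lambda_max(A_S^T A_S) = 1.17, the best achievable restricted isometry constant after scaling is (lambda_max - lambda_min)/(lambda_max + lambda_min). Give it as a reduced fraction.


lambda_max - lambda_min = 1.17 - 0.33 = 0.84.
lambda_max + lambda_min = 1.17 + 0.33 = 1.50.
delta = 0.84/1.50 = 84/150 = 14/25.

14/25


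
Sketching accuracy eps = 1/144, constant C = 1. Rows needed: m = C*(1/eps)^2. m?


1/eps = 144.
(1/eps)^2 = 20736.
m = 1*20736 = 20736.

20736


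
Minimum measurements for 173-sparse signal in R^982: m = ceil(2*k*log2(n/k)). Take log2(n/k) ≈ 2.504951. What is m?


log2(n/k) = log2(982/173) ≈ 2.504951.
2*k*log2(n/k) ≈ 2*173*2.504951 = 866.713046.
m = ceil(866.713046) = 867.

867


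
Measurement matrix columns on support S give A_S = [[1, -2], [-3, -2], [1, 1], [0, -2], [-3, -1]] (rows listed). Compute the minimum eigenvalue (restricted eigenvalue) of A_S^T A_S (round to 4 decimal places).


A_S^T A_S = [[20, 8], [8, 14]].
trace = 34.
det = 216.
disc = trace^2 - 4*det = 1156 - 4*216 = 292.
sqrt(292) ≈ 17.088007.
lam_min = (34 - sqrt(292))/2 ≈ (34 - 17.088007)/2 = 8.4559965 ≈ 8.4560.

8.4560


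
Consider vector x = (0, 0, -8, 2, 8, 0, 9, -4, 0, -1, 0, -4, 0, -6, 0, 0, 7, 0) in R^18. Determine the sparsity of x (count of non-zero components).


Non-zero positions: [2, 3, 4, 6, 7, 9, 11, 13, 16].
Sparsity = 9.

9


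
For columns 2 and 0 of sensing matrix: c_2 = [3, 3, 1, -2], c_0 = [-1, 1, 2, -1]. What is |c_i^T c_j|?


Inner product: 3*-1 + 3*1 + 1*2 + -2*-1
Products: [-3, 3, 2, 2]
Sum = 4.
|dot| = 4.

4


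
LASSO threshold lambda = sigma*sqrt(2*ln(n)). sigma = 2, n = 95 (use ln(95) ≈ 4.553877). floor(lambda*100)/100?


ln(95) ≈ 4.553877.
2*ln(n) ≈ 9.107754.
sqrt(2*ln(n)) ≈ sqrt(9.107754) ≈ 3.017906.
lambda ≈ 2*3.017906 = 6.035812.
floor(lambda*100)/100 = 6.03.

6.03


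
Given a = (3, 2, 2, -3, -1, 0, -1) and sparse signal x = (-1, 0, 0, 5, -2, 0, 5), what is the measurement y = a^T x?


Non-zero terms: ['3*-1', '-3*5', '-1*-2', '-1*5']
Products: [-3, -15, 2, -5]
y = sum = -21.

-21


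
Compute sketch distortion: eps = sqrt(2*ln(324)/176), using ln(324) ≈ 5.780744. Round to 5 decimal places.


ln(324) ≈ 5.780744.
2*ln(N)/m ≈ 2*5.780744/176 ≈ 0.06569027.
eps = sqrt(0.06569027) ≈ 0.2563011 ≈ 0.25630.

0.25630


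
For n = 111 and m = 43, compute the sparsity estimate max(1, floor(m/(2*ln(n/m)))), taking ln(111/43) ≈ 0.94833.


n/m = 111/43.
ln(n/m) ≈ 0.94833.
2*ln(n/m) ≈ 1.89666.
m/(2*ln(n/m)) ≈ 43/1.89666 ≈ 22.6714.
floor = 22.
k_max = max(1, 22) = 22.

22


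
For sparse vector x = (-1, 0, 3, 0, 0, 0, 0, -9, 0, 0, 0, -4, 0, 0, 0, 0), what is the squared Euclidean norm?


Non-zero entries: [(0, -1), (2, 3), (7, -9), (11, -4)]
Squares: [1, 9, 81, 16]
||x||_2^2 = sum = 107.

107


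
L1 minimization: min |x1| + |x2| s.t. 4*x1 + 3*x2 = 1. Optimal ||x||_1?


Axis intercepts:
  x1 = 1/4, x2 = 0: L1 = 1/4
  x1 = 0, x2 = 1/3: L1 = 1/3
x* = (1/4, 0)
||x*||_1 = 1/4.

1/4


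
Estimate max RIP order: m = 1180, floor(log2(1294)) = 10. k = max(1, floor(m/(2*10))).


floor(log2(1294)) = 10.
2*10 = 20.
m/(2*floor(log2(n))) = 1180/20 ≈ 59.0.
floor = 59.
k = max(1, 59) = 59.

59


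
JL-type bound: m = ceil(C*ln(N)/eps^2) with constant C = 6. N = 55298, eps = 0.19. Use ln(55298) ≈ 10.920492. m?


ln(55298) ≈ 10.920492.
eps^2 = 0.19^2 = 0.0361.
C*ln(N)/eps^2 ≈ 6*10.920492/0.0361 ≈ 1815.0402.
m = ceil(1815.0402) = 1816.

1816


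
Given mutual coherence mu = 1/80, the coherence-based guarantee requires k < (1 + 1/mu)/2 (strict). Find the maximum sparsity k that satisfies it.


1/mu = 80.
1 + 1/mu = 81.
(1 + 1/mu)/2 = 40.5 is not an integer, so k_max = floor(40.5) = 40.

40


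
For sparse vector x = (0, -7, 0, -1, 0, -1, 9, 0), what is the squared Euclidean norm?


Non-zero entries: [(1, -7), (3, -1), (5, -1), (6, 9)]
Squares: [49, 1, 1, 81]
||x||_2^2 = sum = 132.

132


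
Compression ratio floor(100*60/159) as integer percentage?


100*m/n = 100*60/159 ≈ 37.7358.
floor = 37.

37


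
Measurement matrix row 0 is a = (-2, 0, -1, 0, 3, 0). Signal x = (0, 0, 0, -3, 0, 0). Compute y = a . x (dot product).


Non-zero terms: ['0*-3']
Products: [0]
y = sum = 0.

0


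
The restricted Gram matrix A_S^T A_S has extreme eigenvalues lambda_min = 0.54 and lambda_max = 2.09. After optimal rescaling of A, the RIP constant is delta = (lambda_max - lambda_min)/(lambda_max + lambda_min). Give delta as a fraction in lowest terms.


lambda_max - lambda_min = 2.09 - 0.54 = 1.55.
lambda_max + lambda_min = 2.09 + 0.54 = 2.63.
delta = 1.55/2.63 = 155/263.

155/263


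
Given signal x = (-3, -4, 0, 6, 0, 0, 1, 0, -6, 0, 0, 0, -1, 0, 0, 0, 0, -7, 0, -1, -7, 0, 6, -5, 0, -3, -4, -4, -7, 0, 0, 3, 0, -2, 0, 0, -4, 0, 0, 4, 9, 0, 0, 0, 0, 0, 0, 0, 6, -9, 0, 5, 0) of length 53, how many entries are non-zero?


Non-zero positions: [0, 1, 3, 6, 8, 12, 17, 19, 20, 22, 23, 25, 26, 27, 28, 31, 33, 36, 39, 40, 48, 49, 51].
Sparsity = 23.

23


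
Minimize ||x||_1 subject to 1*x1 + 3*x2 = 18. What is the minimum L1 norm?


Axis intercepts:
  x1 = 18, x2 = 0: L1 = 18
  x1 = 0, x2 = 6: L1 = 6
x* = (0, 6)
||x*||_1 = 6.

6


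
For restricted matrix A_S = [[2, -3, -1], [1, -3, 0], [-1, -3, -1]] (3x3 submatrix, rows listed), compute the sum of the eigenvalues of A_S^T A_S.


Sum of eigenvalues of A_S^T A_S = trace(A_S^T A_S) = sum of squared column norms of A_S.
A_S^T A_S diagonal: [6, 27, 2].
trace = 6 + 27 + 2 = 35.

35


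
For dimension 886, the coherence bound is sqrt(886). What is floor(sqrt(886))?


29^2 = 841 <= 886 < 900 = 30^2, so 29 <= sqrt(886) < 30.
floor(sqrt(886)) = 29.

29


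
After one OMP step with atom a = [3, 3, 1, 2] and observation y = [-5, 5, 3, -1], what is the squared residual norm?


a^T a = 23.
a^T y = 1.
coeff = 1/23 = 1/23.
||r||^2 = 1379/23.

1379/23


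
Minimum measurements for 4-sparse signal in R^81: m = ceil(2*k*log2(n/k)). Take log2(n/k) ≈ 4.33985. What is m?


log2(n/k) = log2(81/4) ≈ 4.33985.
2*k*log2(n/k) ≈ 2*4*4.33985 = 34.7188.
m = ceil(34.7188) = 35.

35


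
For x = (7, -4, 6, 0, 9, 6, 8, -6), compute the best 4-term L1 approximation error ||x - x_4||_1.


Sorted |x_i| descending: [9, 8, 7, 6, 6, 6, 4, 0]
Keep top 4: [9, 8, 7, 6]
Tail entries: [6, 6, 4, 0]
L1 error = sum of tail = 16.

16


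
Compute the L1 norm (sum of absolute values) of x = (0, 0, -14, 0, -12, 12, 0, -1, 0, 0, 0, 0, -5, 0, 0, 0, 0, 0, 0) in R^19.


Non-zero entries: [(2, -14), (4, -12), (5, 12), (7, -1), (12, -5)]
Absolute values: [14, 12, 12, 1, 5]
||x||_1 = sum = 44.

44


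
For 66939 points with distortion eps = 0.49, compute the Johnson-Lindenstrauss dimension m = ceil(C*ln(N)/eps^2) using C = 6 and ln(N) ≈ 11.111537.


ln(66939) ≈ 11.111537.
eps^2 = 0.49^2 = 0.2401.
C*ln(N)/eps^2 ≈ 6*11.111537/0.2401 ≈ 277.6727.
m = ceil(277.6727) = 278.

278


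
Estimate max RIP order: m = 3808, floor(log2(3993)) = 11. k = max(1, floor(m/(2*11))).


floor(log2(3993)) = 11.
2*11 = 22.
m/(2*floor(log2(n))) = 3808/22 ≈ 173.0909.
floor = 173.
k = max(1, 173) = 173.

173


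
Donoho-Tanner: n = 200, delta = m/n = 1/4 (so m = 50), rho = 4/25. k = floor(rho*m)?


m = 1/4*200 = 50.
rho = 4/25.
rho*m = 4/25*50 = 8.
k = floor(8) = 8.

8


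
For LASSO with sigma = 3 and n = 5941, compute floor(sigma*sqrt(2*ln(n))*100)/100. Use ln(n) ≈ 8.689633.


ln(5941) ≈ 8.689633.
2*ln(n) ≈ 17.379266.
sqrt(2*ln(n)) ≈ sqrt(17.379266) ≈ 4.168845.
lambda ≈ 3*4.168845 = 12.506535.
floor(lambda*100)/100 = 12.50.

12.50


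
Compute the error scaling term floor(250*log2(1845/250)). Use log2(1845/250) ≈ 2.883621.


log2(n/k) = log2(1845/250) ≈ 2.883621.
k*log2(n/k) ≈ 250*2.883621 = 720.90525.
floor(720.90525) = 720.

720


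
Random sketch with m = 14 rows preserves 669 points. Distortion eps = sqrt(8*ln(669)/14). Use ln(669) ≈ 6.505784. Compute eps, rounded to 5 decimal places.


ln(669) ≈ 6.505784.
8*ln(N)/m ≈ 8*6.505784/14 ≈ 3.71759086.
eps = sqrt(3.71759086) ≈ 1.9281055 ≈ 1.92811.

1.92811


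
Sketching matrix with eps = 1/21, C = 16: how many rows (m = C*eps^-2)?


1/eps = 21.
(1/eps)^2 = 441.
m = 16*441 = 7056.

7056
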